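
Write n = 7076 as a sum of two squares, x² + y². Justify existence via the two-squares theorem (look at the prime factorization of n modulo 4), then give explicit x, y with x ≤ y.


Step 1: Factor n = 7076 = 2^2 · 29 · 61.
Step 2: Check the mod-4 condition on each prime factor: 2 = 2 (special); 29 ≡ 1 (mod 4), exponent 1; 61 ≡ 1 (mod 4), exponent 1.
All primes ≡ 3 (mod 4) appear to even exponent (or don't appear), so by the two-squares theorem n IS expressible as a sum of two squares.
Step 3: Build a representation. Group n = k² · m with k = 2 and m = 29 · 61 = 1769 (a product of primes ≡ 1 (mod 4)); a representation of m scales to one of n via (k·x)² + (k·y)² = k²(x² + y²). Each prime p ≡ 1 (mod 4) is itself a sum of two squares; find a² by testing p − a² for a perfect square:
  29: 29 − 1² = 28, 29 − 2² = 25 = 5² ⇒ 29 = 2² + 5².
  61: 61 − 1² = 60, 61 − 2² = 57, 61 − 3² = 52, 61 − 4² = 45, 61 − 5² = 36 = 6² ⇒ 61 = 5² + 6².
  Combine using the Brahmagupta–Fibonacci identity (a² + b²)(c² + d²) = (ac − bd)² + (ad + bc)² = (ac + bd)² + (ad − bc)²:
  29 · 61 = 1769: from (2² + 5²)(5² + 6²), take (2·5 − 5·6, 2·6 + 5·5) = (10 − 30, 12 + 25) = (-20, 37); dropping signs (only squares matter) gives (20, 37); check 20² + 37² = 400 + 1369 = 1769 ✓.
  Scale by k = 2: (2·20, 2·37) = (40, 74).
Step 4: Order so x ≤ y and verify: 40² + 74² = 1600 + 5476 = 7076 = n. ✓

n = 7076 = 40² + 74² (one valid representation with x ≤ y).


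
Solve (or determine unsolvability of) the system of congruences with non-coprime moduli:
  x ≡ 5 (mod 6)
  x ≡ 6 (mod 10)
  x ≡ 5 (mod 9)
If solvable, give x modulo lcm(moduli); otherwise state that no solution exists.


Moduli 6, 10, 9 are not pairwise coprime, so CRT works modulo lcm(m_i) when all pairwise compatibility conditions hold.
Pairwise compatibility: gcd(m_i, m_j) must divide a_i - a_j for every pair.
Merge one congruence at a time:
  Start: x ≡ 5 (mod 6).
  Combine with x ≡ 6 (mod 10): gcd(6, 10) = 2, and 6 - 5 = 1 is NOT divisible by 2.
    ⇒ system is inconsistent (no integer solution).

No solution (the system is inconsistent).


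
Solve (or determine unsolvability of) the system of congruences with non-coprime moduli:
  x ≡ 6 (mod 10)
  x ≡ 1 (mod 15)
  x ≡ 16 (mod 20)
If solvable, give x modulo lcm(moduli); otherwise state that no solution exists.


Moduli 10, 15, 20 are not pairwise coprime, so CRT works modulo lcm(m_i) when all pairwise compatibility conditions hold.
Pairwise compatibility: gcd(m_i, m_j) must divide a_i - a_j for every pair.
Merge one congruence at a time:
  Start: x ≡ 6 (mod 10).
  Combine with x ≡ 1 (mod 15): gcd(10, 15) = 5; 1 - 6 = -5, which IS divisible by 5, so compatible.
    Write x = 6 + 10·t and substitute into x ≡ 1 (mod 15): 10·t ≡ 1 − 6 = -5 (mod 15).
    Divide the congruence (and modulus) by g = 5: 2·t ≡ -1 (mod 3).
    Reduce coefficients mod 3: 2·t ≡ 2 (mod 3).
    The inverse of 2 mod 3 is 2 (since 2·2 = 4 = 1·3 + 1), so t ≡ 2·2 = 4 ≡ 1 (mod 3).
    Then x = 6 + 10·1 = 16, valid modulo lcm(10, 15) = 30: x ≡ 16 (mod 30).
  Combine with x ≡ 16 (mod 20): gcd(30, 20) = 10; 16 - 16 = 0, which IS divisible by 10, so compatible.
    Write x = 16 + 30·t and substitute into x ≡ 16 (mod 20): 30·t ≡ 16 − 16 = 0 (mod 20).
    Divide the congruence (and modulus) by g = 10: 3·t ≡ 0 (mod 2).
    Reduce coefficients mod 2: 1·t ≡ 0 (mod 2).
    So t ≡ 0 (mod 2).
    Then x = 16 + 30·0 = 16, valid modulo lcm(30, 20) = 60: x ≡ 16 (mod 60).
Verify: 16 mod 10 = 6, 16 mod 15 = 1, 16 mod 20 = 16.

x ≡ 16 (mod 60).


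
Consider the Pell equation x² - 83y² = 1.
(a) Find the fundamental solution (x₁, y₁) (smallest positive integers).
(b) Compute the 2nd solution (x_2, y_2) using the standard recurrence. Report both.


Step 1: Find the fundamental solution (x₁, y₁) of x² - 83y² = 1.
  Expand √83 as a continued fraction. a₀ = ⌊√83⌋ = 9; iterate m_{k+1} = d_k·a_k − m_k, d_{k+1} = (83 − m_{k+1}²)/d_k, a_{k+1} = ⌊(a₀ + m_{k+1})/d_{k+1}⌋ (starting m₀ = 0, d₀ = 1), with convergents p_k = a_k·p_{k-1} + p_{k-2}, q_k = a_k·q_{k-1} + q_{k-2} (p₋₁ = 1, q₋₁ = 0):
  k = 0: a₀ = 9; p₀/q₀ = 9/1; p₀² − 83·q₀² = 81 − 83 = -2.
  k = 1: m = 9, d = 2, a = ⌊(9 + 9)/2⌋ = 9; p/q = (9·9 + 1)/(9·1 + 0) = 82/9; p² − 83·q² = 6724 − 6723 = 1.
  The first convergent with p² − 83·q² = 1 gives the fundamental solution (x₁, y₁) = (82, 9).
Step 2: Apply the recurrence (x_{n+1}, y_{n+1}) = (x₁x_n + 83y₁y_n, x₁y_n + y₁x_n) repeatedly.
  From (x_1, y_1) = (82, 9): x_2 = 82·82 + 83·9·9 = 13447; y_2 = 82·9 + 9·82 = 1476.
Step 3: Verify x_2² - 83·y_2² = 180821809 - 180821808 = 1 (should be 1). ✓

(x_1, y_1) = (82, 9); (x_2, y_2) = (13447, 1476).


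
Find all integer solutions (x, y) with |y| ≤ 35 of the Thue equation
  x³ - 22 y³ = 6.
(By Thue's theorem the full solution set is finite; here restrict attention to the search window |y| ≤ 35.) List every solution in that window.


The equation is x³ - 22y³ = 6. For fixed y, x³ = 22·y³ + 6, so a solution requires the RHS to be a perfect cube.
Strategy: iterate y from -35 to 35, compute RHS = 22·y³ + 6, and check whether it is a (positive or negative) perfect cube.
Check small values of y:
  y = 0: RHS = 6 is not a perfect cube.
  y = 1: RHS = 28 is not a perfect cube.
  y = -1: RHS = -16 is not a perfect cube.
  y = 2: RHS = 182 is not a perfect cube.
  y = -2: RHS = -170 is not a perfect cube.
  y = 3: RHS = 600 is not a perfect cube.
  y = -3: RHS = -588 is not a perfect cube.
Continuing, at y = -5: RHS = -2744 = (-14)³ ⇒ x = -14 works.
Searching the remaining y in |y| ≤ 35 finds no further solutions.
Collected solutions: (-14, -5).

Solutions (with |y| ≤ 35): (-14, -5).


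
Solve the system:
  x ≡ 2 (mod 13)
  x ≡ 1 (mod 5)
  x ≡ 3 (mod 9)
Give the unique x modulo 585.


Moduli 13, 5, 9 are pairwise coprime; by CRT there is a unique solution modulo M = 13 · 5 · 9 = 585.
Solve pairwise, accumulating the modulus:
  Start with x ≡ 2 (mod 13).
  Combine with x ≡ 1 (mod 5): since gcd(13, 5) = 1, we get a unique residue mod 65.
    Write x = 2 + 13·t and substitute into x ≡ 1 (mod 5): 13·t ≡ 1 − 2 = -1 (mod 5).
    Reduce coefficients mod 5: 3·t ≡ 4 (mod 5).
    The inverse of 3 mod 5 is 2 (since 3·2 = 6 = 1·5 + 1), so t ≡ 2·4 = 8 ≡ 3 (mod 5).
    Then x = 2 + 13·3 = 41, valid modulo lcm(13, 5) = 65: x ≡ 41 (mod 65).
  Combine with x ≡ 3 (mod 9): since gcd(65, 9) = 1, we get a unique residue mod 585.
    Write x = 41 + 65·t and substitute into x ≡ 3 (mod 9): 65·t ≡ 3 − 41 = -38 (mod 9).
    Reduce coefficients mod 9: 2·t ≡ 7 (mod 9).
    The inverse of 2 mod 9 is 5 (since 2·5 = 10 = 1·9 + 1), so t ≡ 5·7 = 35 ≡ 8 (mod 9).
    Then x = 41 + 65·8 = 561, valid modulo lcm(65, 9) = 585: x ≡ 561 (mod 585).
Verify: 561 mod 13 = 2 ✓, 561 mod 5 = 1 ✓, 561 mod 9 = 3 ✓.

x ≡ 561 (mod 585).


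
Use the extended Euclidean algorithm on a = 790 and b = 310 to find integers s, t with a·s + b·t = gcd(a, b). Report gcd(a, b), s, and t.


Euclidean algorithm on (790, 310) — divide until remainder is 0:
  790 = 2 · 310 + 170
  310 = 1 · 170 + 140
  170 = 1 · 140 + 30
  140 = 4 · 30 + 20
  30 = 1 · 20 + 10
  20 = 2 · 10 + 0
gcd(790, 310) = 10.
Track Bezout coefficients alongside the remainders: start with r₀ = 790 = a·1 + b·0 (s = 1, t = 0) and r₁ = 310 = a·0 + b·1 (s = 0, t = 1); each new remainder r_{k+1} = r_{k-1} − q_k·r_k inherits s_{k+1} = s_{k-1} − q_k·s_k, t_{k+1} = t_{k-1} − q_k·t_k, so r_k = a·s_k + b·t_k at every step:
  q = 2: r = 170, s = 1 − 2·0 = 1, t = 0 − 2·1 = -2  (check: 790·1 + 310·(-2) = 170)
  q = 1: r = 140, s = 0 − 1·1 = -1, t = 1 − 1·(-2) = 3  (check: 790·(-1) + 310·3 = 140)
  q = 1: r = 30, s = 1 − 1·(-1) = 2, t = -2 − 1·3 = -5  (check: 790·2 + 310·(-5) = 30)
  q = 4: r = 20, s = -1 − 4·2 = -9, t = 3 − 4·(-5) = 23  (check: 790·(-9) + 310·23 = 20)
  q = 1: r = 10, s = 2 − 1·(-9) = 11, t = -5 − 1·23 = -28  (check: 790·11 + 310·(-28) = 10)
The row with r = 10 (the gcd) gives the Bezout coefficients s = 11, t = -28.
Result: 790 · (11) + 310 · (-28) = 10.

gcd(790, 310) = 10; s = 11, t = -28 (check: 790·11 + 310·(-28) = 10).


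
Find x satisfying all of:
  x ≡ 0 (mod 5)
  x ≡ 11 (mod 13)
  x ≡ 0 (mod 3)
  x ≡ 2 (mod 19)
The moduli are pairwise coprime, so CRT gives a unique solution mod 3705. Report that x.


Product of moduli M = 5 · 13 · 3 · 19 = 3705.
Merge one congruence at a time:
  Start: x ≡ 0 (mod 5).
  Combine with x ≡ 11 (mod 13); new modulus lcm = 65.
    Write x = 0 + 5·t and substitute into x ≡ 11 (mod 13): 5·t ≡ 11 − 0 = 11 (mod 13).
    The inverse of 5 mod 13 is 8 (since 5·8 = 40 = 3·13 + 1), so t ≡ 8·11 = 88 ≡ 10 (mod 13).
    Then x = 0 + 5·10 = 50, valid modulo lcm(5, 13) = 65: x ≡ 50 (mod 65).
  Combine with x ≡ 0 (mod 3); new modulus lcm = 195.
    Write x = 50 + 65·t and substitute into x ≡ 0 (mod 3): 65·t ≡ 0 − 50 = -50 (mod 3).
    Reduce coefficients mod 3: 2·t ≡ 1 (mod 3).
    The inverse of 2 mod 3 is 2 (since 2·2 = 4 = 1·3 + 1), so t ≡ 2·1 = 2 ≡ 2 (mod 3).
    Then x = 50 + 65·2 = 180, valid modulo lcm(65, 3) = 195: x ≡ 180 (mod 195).
  Combine with x ≡ 2 (mod 19); new modulus lcm = 3705.
    Write x = 180 + 195·t and substitute into x ≡ 2 (mod 19): 195·t ≡ 2 − 180 = -178 (mod 19).
    Reduce coefficients mod 19: 5·t ≡ 12 (mod 19).
    The inverse of 5 mod 19 is 4 (since 5·4 = 20 = 1·19 + 1), so t ≡ 4·12 = 48 ≡ 10 (mod 19).
    Then x = 180 + 195·10 = 2130, valid modulo lcm(195, 19) = 3705: x ≡ 2130 (mod 3705).
Verify against each original: 2130 mod 5 = 0, 2130 mod 13 = 11, 2130 mod 3 = 0, 2130 mod 19 = 2.

x ≡ 2130 (mod 3705).


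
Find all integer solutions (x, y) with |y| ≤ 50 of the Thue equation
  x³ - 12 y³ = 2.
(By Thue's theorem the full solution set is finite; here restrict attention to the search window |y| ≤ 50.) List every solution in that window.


The equation is x³ - 12y³ = 2. For fixed y, x³ = 12·y³ + 2, so a solution requires the RHS to be a perfect cube.
Strategy: iterate y from -50 to 50, compute RHS = 12·y³ + 2, and check whether it is a (positive or negative) perfect cube.
Check small values of y:
  y = 0: RHS = 2 is not a perfect cube.
  y = 1: RHS = 14 is not a perfect cube.
  y = -1: RHS = -10 is not a perfect cube.
  y = 2: RHS = 98 is not a perfect cube.
  y = -2: RHS = -94 is not a perfect cube.
  y = 3: RHS = 326 is not a perfect cube.
  y = -3: RHS = -322 is not a perfect cube.
Continuing the search up to |y| = 50 finds no solutions either.
No (x, y) in the scanned range satisfies the equation.

No integer solutions with |y| ≤ 50.


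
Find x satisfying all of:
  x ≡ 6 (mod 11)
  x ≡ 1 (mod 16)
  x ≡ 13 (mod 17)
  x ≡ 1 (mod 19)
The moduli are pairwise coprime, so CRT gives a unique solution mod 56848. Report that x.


Product of moduli M = 11 · 16 · 17 · 19 = 56848.
Merge one congruence at a time:
  Start: x ≡ 6 (mod 11).
  Combine with x ≡ 1 (mod 16); new modulus lcm = 176.
    Write x = 6 + 11·t and substitute into x ≡ 1 (mod 16): 11·t ≡ 1 − 6 = -5 (mod 16).
    Reduce coefficients mod 16: 11·t ≡ 11 (mod 16).
    The inverse of 11 mod 16 is 3 (since 11·3 = 33 = 2·16 + 1), so t ≡ 3·11 = 33 ≡ 1 (mod 16).
    Then x = 6 + 11·1 = 17, valid modulo lcm(11, 16) = 176: x ≡ 17 (mod 176).
  Combine with x ≡ 13 (mod 17); new modulus lcm = 2992.
    Write x = 17 + 176·t and substitute into x ≡ 13 (mod 17): 176·t ≡ 13 − 17 = -4 (mod 17).
    Reduce coefficients mod 17: 6·t ≡ 13 (mod 17).
    The inverse of 6 mod 17 is 3 (since 6·3 = 18 = 1·17 + 1), so t ≡ 3·13 = 39 ≡ 5 (mod 17).
    Then x = 17 + 176·5 = 897, valid modulo lcm(176, 17) = 2992: x ≡ 897 (mod 2992).
  Combine with x ≡ 1 (mod 19); new modulus lcm = 56848.
    Write x = 897 + 2992·t and substitute into x ≡ 1 (mod 19): 2992·t ≡ 1 − 897 = -896 (mod 19).
    Reduce coefficients mod 19: 9·t ≡ 16 (mod 19).
    The inverse of 9 mod 19 is 17 (since 9·17 = 153 = 8·19 + 1), so t ≡ 17·16 = 272 ≡ 6 (mod 19).
    Then x = 897 + 2992·6 = 18849, valid modulo lcm(2992, 19) = 56848: x ≡ 18849 (mod 56848).
Verify against each original: 18849 mod 11 = 6, 18849 mod 16 = 1, 18849 mod 17 = 13, 18849 mod 19 = 1.

x ≡ 18849 (mod 56848).


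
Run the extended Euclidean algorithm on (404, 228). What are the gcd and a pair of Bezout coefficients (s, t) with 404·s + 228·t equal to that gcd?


Euclidean algorithm on (404, 228) — divide until remainder is 0:
  404 = 1 · 228 + 176
  228 = 1 · 176 + 52
  176 = 3 · 52 + 20
  52 = 2 · 20 + 12
  20 = 1 · 12 + 8
  12 = 1 · 8 + 4
  8 = 2 · 4 + 0
gcd(404, 228) = 4.
Track Bezout coefficients alongside the remainders: start with r₀ = 404 = a·1 + b·0 (s = 1, t = 0) and r₁ = 228 = a·0 + b·1 (s = 0, t = 1); each new remainder r_{k+1} = r_{k-1} − q_k·r_k inherits s_{k+1} = s_{k-1} − q_k·s_k, t_{k+1} = t_{k-1} − q_k·t_k, so r_k = a·s_k + b·t_k at every step:
  q = 1: r = 176, s = 1 − 1·0 = 1, t = 0 − 1·1 = -1  (check: 404·1 + 228·(-1) = 176)
  q = 1: r = 52, s = 0 − 1·1 = -1, t = 1 − 1·(-1) = 2  (check: 404·(-1) + 228·2 = 52)
  q = 3: r = 20, s = 1 − 3·(-1) = 4, t = -1 − 3·2 = -7  (check: 404·4 + 228·(-7) = 20)
  q = 2: r = 12, s = -1 − 2·4 = -9, t = 2 − 2·(-7) = 16  (check: 404·(-9) + 228·16 = 12)
  q = 1: r = 8, s = 4 − 1·(-9) = 13, t = -7 − 1·16 = -23  (check: 404·13 + 228·(-23) = 8)
  q = 1: r = 4, s = -9 − 1·13 = -22, t = 16 − 1·(-23) = 39  (check: 404·(-22) + 228·39 = 4)
The row with r = 4 (the gcd) gives the Bezout coefficients s = -22, t = 39.
Result: 404 · (-22) + 228 · (39) = 4.

gcd(404, 228) = 4; s = -22, t = 39 (check: 404·(-22) + 228·39 = 4).


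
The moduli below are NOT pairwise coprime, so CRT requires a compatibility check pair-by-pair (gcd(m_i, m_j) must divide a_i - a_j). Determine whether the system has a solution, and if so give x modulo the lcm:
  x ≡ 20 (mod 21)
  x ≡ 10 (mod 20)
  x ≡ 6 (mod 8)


Moduli 21, 20, 8 are not pairwise coprime, so CRT works modulo lcm(m_i) when all pairwise compatibility conditions hold.
Pairwise compatibility: gcd(m_i, m_j) must divide a_i - a_j for every pair.
Merge one congruence at a time:
  Start: x ≡ 20 (mod 21).
  Combine with x ≡ 10 (mod 20): gcd(21, 20) = 1; 10 - 20 = -10, which IS divisible by 1, so compatible.
    Write x = 20 + 21·t and substitute into x ≡ 10 (mod 20): 21·t ≡ 10 − 20 = -10 (mod 20).
    Reduce coefficients mod 20: 1·t ≡ 10 (mod 20).
    So t ≡ 10 (mod 20).
    Then x = 20 + 21·10 = 230, valid modulo lcm(21, 20) = 420: x ≡ 230 (mod 420).
  Combine with x ≡ 6 (mod 8): gcd(420, 8) = 4; 6 - 230 = -224, which IS divisible by 4, so compatible.
    Write x = 230 + 420·t and substitute into x ≡ 6 (mod 8): 420·t ≡ 6 − 230 = -224 (mod 8).
    Divide the congruence (and modulus) by g = 4: 105·t ≡ -56 (mod 2).
    Reduce coefficients mod 2: 1·t ≡ 0 (mod 2).
    So t ≡ 0 (mod 2).
    Then x = 230 + 420·0 = 230, valid modulo lcm(420, 8) = 840: x ≡ 230 (mod 840).
Verify: 230 mod 21 = 20, 230 mod 20 = 10, 230 mod 8 = 6.

x ≡ 230 (mod 840).


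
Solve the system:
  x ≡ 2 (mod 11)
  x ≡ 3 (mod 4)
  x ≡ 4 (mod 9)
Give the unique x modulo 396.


Moduli 11, 4, 9 are pairwise coprime; by CRT there is a unique solution modulo M = 11 · 4 · 9 = 396.
Solve pairwise, accumulating the modulus:
  Start with x ≡ 2 (mod 11).
  Combine with x ≡ 3 (mod 4): since gcd(11, 4) = 1, we get a unique residue mod 44.
    Write x = 2 + 11·t and substitute into x ≡ 3 (mod 4): 11·t ≡ 3 − 2 = 1 (mod 4).
    Reduce coefficients mod 4: 3·t ≡ 1 (mod 4).
    The inverse of 3 mod 4 is 3 (since 3·3 = 9 = 2·4 + 1), so t ≡ 3·1 = 3 ≡ 3 (mod 4).
    Then x = 2 + 11·3 = 35, valid modulo lcm(11, 4) = 44: x ≡ 35 (mod 44).
  Combine with x ≡ 4 (mod 9): since gcd(44, 9) = 1, we get a unique residue mod 396.
    Write x = 35 + 44·t and substitute into x ≡ 4 (mod 9): 44·t ≡ 4 − 35 = -31 (mod 9).
    Reduce coefficients mod 9: 8·t ≡ 5 (mod 9).
    The inverse of 8 mod 9 is 8 (since 8·8 = 64 = 7·9 + 1), so t ≡ 8·5 = 40 ≡ 4 (mod 9).
    Then x = 35 + 44·4 = 211, valid modulo lcm(44, 9) = 396: x ≡ 211 (mod 396).
Verify: 211 mod 11 = 2 ✓, 211 mod 4 = 3 ✓, 211 mod 9 = 4 ✓.

x ≡ 211 (mod 396).


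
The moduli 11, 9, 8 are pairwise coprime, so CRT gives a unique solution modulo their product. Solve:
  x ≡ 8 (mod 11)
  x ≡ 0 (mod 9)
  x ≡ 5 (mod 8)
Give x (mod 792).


Moduli 11, 9, 8 are pairwise coprime; by CRT there is a unique solution modulo M = 11 · 9 · 8 = 792.
Solve pairwise, accumulating the modulus:
  Start with x ≡ 8 (mod 11).
  Combine with x ≡ 0 (mod 9): since gcd(11, 9) = 1, we get a unique residue mod 99.
    Write x = 8 + 11·t and substitute into x ≡ 0 (mod 9): 11·t ≡ 0 − 8 = -8 (mod 9).
    Reduce coefficients mod 9: 2·t ≡ 1 (mod 9).
    The inverse of 2 mod 9 is 5 (since 2·5 = 10 = 1·9 + 1), so t ≡ 5·1 = 5 ≡ 5 (mod 9).
    Then x = 8 + 11·5 = 63, valid modulo lcm(11, 9) = 99: x ≡ 63 (mod 99).
  Combine with x ≡ 5 (mod 8): since gcd(99, 8) = 1, we get a unique residue mod 792.
    Write x = 63 + 99·t and substitute into x ≡ 5 (mod 8): 99·t ≡ 5 − 63 = -58 (mod 8).
    Reduce coefficients mod 8: 3·t ≡ 6 (mod 8).
    The inverse of 3 mod 8 is 3 (since 3·3 = 9 = 1·8 + 1), so t ≡ 3·6 = 18 ≡ 2 (mod 8).
    Then x = 63 + 99·2 = 261, valid modulo lcm(99, 8) = 792: x ≡ 261 (mod 792).
Verify: 261 mod 11 = 8 ✓, 261 mod 9 = 0 ✓, 261 mod 8 = 5 ✓.

x ≡ 261 (mod 792).


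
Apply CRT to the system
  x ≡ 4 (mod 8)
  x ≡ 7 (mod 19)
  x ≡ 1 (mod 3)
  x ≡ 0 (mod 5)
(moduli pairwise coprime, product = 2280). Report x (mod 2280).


Product of moduli M = 8 · 19 · 3 · 5 = 2280.
Merge one congruence at a time:
  Start: x ≡ 4 (mod 8).
  Combine with x ≡ 7 (mod 19); new modulus lcm = 152.
    Write x = 4 + 8·t and substitute into x ≡ 7 (mod 19): 8·t ≡ 7 − 4 = 3 (mod 19).
    The inverse of 8 mod 19 is 12 (since 8·12 = 96 = 5·19 + 1), so t ≡ 12·3 = 36 ≡ 17 (mod 19).
    Then x = 4 + 8·17 = 140, valid modulo lcm(8, 19) = 152: x ≡ 140 (mod 152).
  Combine with x ≡ 1 (mod 3); new modulus lcm = 456.
    Write x = 140 + 152·t and substitute into x ≡ 1 (mod 3): 152·t ≡ 1 − 140 = -139 (mod 3).
    Reduce coefficients mod 3: 2·t ≡ 2 (mod 3).
    The inverse of 2 mod 3 is 2 (since 2·2 = 4 = 1·3 + 1), so t ≡ 2·2 = 4 ≡ 1 (mod 3).
    Then x = 140 + 152·1 = 292, valid modulo lcm(152, 3) = 456: x ≡ 292 (mod 456).
  Combine with x ≡ 0 (mod 5); new modulus lcm = 2280.
    Write x = 292 + 456·t and substitute into x ≡ 0 (mod 5): 456·t ≡ 0 − 292 = -292 (mod 5).
    Reduce coefficients mod 5: 1·t ≡ 3 (mod 5).
    So t ≡ 3 (mod 5).
    Then x = 292 + 456·3 = 1660, valid modulo lcm(456, 5) = 2280: x ≡ 1660 (mod 2280).
Verify against each original: 1660 mod 8 = 4, 1660 mod 19 = 7, 1660 mod 3 = 1, 1660 mod 5 = 0.

x ≡ 1660 (mod 2280).


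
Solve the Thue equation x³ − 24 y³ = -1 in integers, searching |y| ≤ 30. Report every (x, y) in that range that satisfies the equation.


The equation is x³ - 24y³ = -1. For fixed y, x³ = 24·y³ − 1, so a solution requires the RHS to be a perfect cube.
Strategy: iterate y from -30 to 30, compute RHS = 24·y³ − 1, and check whether it is a (positive or negative) perfect cube.
Check small values of y:
  y = 0: RHS = -1 = (-1)³ ⇒ x = -1 works.
  y = 1: RHS = 23 is not a perfect cube.
  y = -1: RHS = -25 is not a perfect cube.
  y = 2: RHS = 191 is not a perfect cube.
  y = -2: RHS = -193 is not a perfect cube.
  y = 3: RHS = 647 is not a perfect cube.
  y = -3: RHS = -649 is not a perfect cube.
Continuing the search up to |y| = 30 finds no further solutions beyond those listed.
Collected solutions: (-1, 0).

Solutions (with |y| ≤ 30): (-1, 0).


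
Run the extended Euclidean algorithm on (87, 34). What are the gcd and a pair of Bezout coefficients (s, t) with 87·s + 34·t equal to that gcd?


Euclidean algorithm on (87, 34) — divide until remainder is 0:
  87 = 2 · 34 + 19
  34 = 1 · 19 + 15
  19 = 1 · 15 + 4
  15 = 3 · 4 + 3
  4 = 1 · 3 + 1
  3 = 3 · 1 + 0
gcd(87, 34) = 1.
Track Bezout coefficients alongside the remainders: start with r₀ = 87 = a·1 + b·0 (s = 1, t = 0) and r₁ = 34 = a·0 + b·1 (s = 0, t = 1); each new remainder r_{k+1} = r_{k-1} − q_k·r_k inherits s_{k+1} = s_{k-1} − q_k·s_k, t_{k+1} = t_{k-1} − q_k·t_k, so r_k = a·s_k + b·t_k at every step:
  q = 2: r = 19, s = 1 − 2·0 = 1, t = 0 − 2·1 = -2  (check: 87·1 + 34·(-2) = 19)
  q = 1: r = 15, s = 0 − 1·1 = -1, t = 1 − 1·(-2) = 3  (check: 87·(-1) + 34·3 = 15)
  q = 1: r = 4, s = 1 − 1·(-1) = 2, t = -2 − 1·3 = -5  (check: 87·2 + 34·(-5) = 4)
  q = 3: r = 3, s = -1 − 3·2 = -7, t = 3 − 3·(-5) = 18  (check: 87·(-7) + 34·18 = 3)
  q = 1: r = 1, s = 2 − 1·(-7) = 9, t = -5 − 1·18 = -23  (check: 87·9 + 34·(-23) = 1)
The row with r = 1 (the gcd) gives the Bezout coefficients s = 9, t = -23.
Result: 87 · (9) + 34 · (-23) = 1.

gcd(87, 34) = 1; s = 9, t = -23 (check: 87·9 + 34·(-23) = 1).


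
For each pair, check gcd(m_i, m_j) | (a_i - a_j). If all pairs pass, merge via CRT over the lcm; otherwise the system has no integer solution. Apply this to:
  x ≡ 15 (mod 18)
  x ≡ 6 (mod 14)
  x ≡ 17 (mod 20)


Moduli 18, 14, 20 are not pairwise coprime, so CRT works modulo lcm(m_i) when all pairwise compatibility conditions hold.
Pairwise compatibility: gcd(m_i, m_j) must divide a_i - a_j for every pair.
Merge one congruence at a time:
  Start: x ≡ 15 (mod 18).
  Combine with x ≡ 6 (mod 14): gcd(18, 14) = 2, and 6 - 15 = -9 is NOT divisible by 2.
    ⇒ system is inconsistent (no integer solution).

No solution (the system is inconsistent).


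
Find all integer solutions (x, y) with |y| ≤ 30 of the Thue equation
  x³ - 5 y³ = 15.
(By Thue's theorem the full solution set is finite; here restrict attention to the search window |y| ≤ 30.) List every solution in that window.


The equation is x³ - 5y³ = 15. For fixed y, x³ = 5·y³ + 15, so a solution requires the RHS to be a perfect cube.
Strategy: iterate y from -30 to 30, compute RHS = 5·y³ + 15, and check whether it is a (positive or negative) perfect cube.
Check small values of y:
  y = 0: RHS = 15 is not a perfect cube.
  y = 1: RHS = 20 is not a perfect cube.
  y = -1: RHS = 10 is not a perfect cube.
  y = 2: RHS = 55 is not a perfect cube.
  y = -2: RHS = -25 is not a perfect cube.
  y = 3: RHS = 150 is not a perfect cube.
  y = -3: RHS = -120 is not a perfect cube.
Continuing the search up to |y| = 30 finds no solutions either.
No (x, y) in the scanned range satisfies the equation.

No integer solutions with |y| ≤ 30.


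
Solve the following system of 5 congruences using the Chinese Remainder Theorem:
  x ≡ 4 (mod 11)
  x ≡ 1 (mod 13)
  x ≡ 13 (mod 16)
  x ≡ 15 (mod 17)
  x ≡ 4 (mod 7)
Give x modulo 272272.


Product of moduli M = 11 · 13 · 16 · 17 · 7 = 272272.
Merge one congruence at a time:
  Start: x ≡ 4 (mod 11).
  Combine with x ≡ 1 (mod 13); new modulus lcm = 143.
    Write x = 4 + 11·t and substitute into x ≡ 1 (mod 13): 11·t ≡ 1 − 4 = -3 (mod 13).
    Reduce coefficients mod 13: 11·t ≡ 10 (mod 13).
    The inverse of 11 mod 13 is 6 (since 11·6 = 66 = 5·13 + 1), so t ≡ 6·10 = 60 ≡ 8 (mod 13).
    Then x = 4 + 11·8 = 92, valid modulo lcm(11, 13) = 143: x ≡ 92 (mod 143).
  Combine with x ≡ 13 (mod 16); new modulus lcm = 2288.
    Write x = 92 + 143·t and substitute into x ≡ 13 (mod 16): 143·t ≡ 13 − 92 = -79 (mod 16).
    Reduce coefficients mod 16: 15·t ≡ 1 (mod 16).
    The inverse of 15 mod 16 is 15 (since 15·15 = 225 = 14·16 + 1), so t ≡ 15·1 = 15 ≡ 15 (mod 16).
    Then x = 92 + 143·15 = 2237, valid modulo lcm(143, 16) = 2288: x ≡ 2237 (mod 2288).
  Combine with x ≡ 15 (mod 17); new modulus lcm = 38896.
    Write x = 2237 + 2288·t and substitute into x ≡ 15 (mod 17): 2288·t ≡ 15 − 2237 = -2222 (mod 17).
    Reduce coefficients mod 17: 10·t ≡ 5 (mod 17).
    The inverse of 10 mod 17 is 12 (since 10·12 = 120 = 7·17 + 1), so t ≡ 12·5 = 60 ≡ 9 (mod 17).
    Then x = 2237 + 2288·9 = 22829, valid modulo lcm(2288, 17) = 38896: x ≡ 22829 (mod 38896).
  Combine with x ≡ 4 (mod 7); new modulus lcm = 272272.
    Write x = 22829 + 38896·t and substitute into x ≡ 4 (mod 7): 38896·t ≡ 4 − 22829 = -22825 (mod 7).
    Reduce coefficients mod 7: 4·t ≡ 2 (mod 7).
    The inverse of 4 mod 7 is 2 (since 4·2 = 8 = 1·7 + 1), so t ≡ 2·2 = 4 ≡ 4 (mod 7).
    Then x = 22829 + 38896·4 = 178413, valid modulo lcm(38896, 7) = 272272: x ≡ 178413 (mod 272272).
Verify against each original: 178413 mod 11 = 4, 178413 mod 13 = 1, 178413 mod 16 = 13, 178413 mod 17 = 15, 178413 mod 7 = 4.

x ≡ 178413 (mod 272272).


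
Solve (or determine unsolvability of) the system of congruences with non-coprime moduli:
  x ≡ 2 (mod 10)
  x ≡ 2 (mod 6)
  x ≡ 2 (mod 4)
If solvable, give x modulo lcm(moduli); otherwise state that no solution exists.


Moduli 10, 6, 4 are not pairwise coprime, so CRT works modulo lcm(m_i) when all pairwise compatibility conditions hold.
Pairwise compatibility: gcd(m_i, m_j) must divide a_i - a_j for every pair.
Merge one congruence at a time:
  Start: x ≡ 2 (mod 10).
  Combine with x ≡ 2 (mod 6): gcd(10, 6) = 2; 2 - 2 = 0, which IS divisible by 2, so compatible.
    Write x = 2 + 10·t and substitute into x ≡ 2 (mod 6): 10·t ≡ 2 − 2 = 0 (mod 6).
    Divide the congruence (and modulus) by g = 2: 5·t ≡ 0 (mod 3).
    Reduce coefficients mod 3: 2·t ≡ 0 (mod 3).
    The inverse of 2 mod 3 is 2 (since 2·2 = 4 = 1·3 + 1), so t ≡ 2·0 = 0 ≡ 0 (mod 3).
    Then x = 2 + 10·0 = 2, valid modulo lcm(10, 6) = 30: x ≡ 2 (mod 30).
  Combine with x ≡ 2 (mod 4): gcd(30, 4) = 2; 2 - 2 = 0, which IS divisible by 2, so compatible.
    Write x = 2 + 30·t and substitute into x ≡ 2 (mod 4): 30·t ≡ 2 − 2 = 0 (mod 4).
    Divide the congruence (and modulus) by g = 2: 15·t ≡ 0 (mod 2).
    Reduce coefficients mod 2: 1·t ≡ 0 (mod 2).
    So t ≡ 0 (mod 2).
    Then x = 2 + 30·0 = 2, valid modulo lcm(30, 4) = 60: x ≡ 2 (mod 60).
Verify: 2 mod 10 = 2, 2 mod 6 = 2, 2 mod 4 = 2.

x ≡ 2 (mod 60).


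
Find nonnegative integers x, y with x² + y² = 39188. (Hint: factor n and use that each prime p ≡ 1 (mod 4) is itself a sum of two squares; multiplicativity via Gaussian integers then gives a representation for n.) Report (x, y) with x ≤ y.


Step 1: Factor n = 39188 = 2^2 · 97 · 101.
Step 2: Check the mod-4 condition on each prime factor: 2 = 2 (special); 97 ≡ 1 (mod 4), exponent 1; 101 ≡ 1 (mod 4), exponent 1.
All primes ≡ 3 (mod 4) appear to even exponent (or don't appear), so by the two-squares theorem n IS expressible as a sum of two squares.
Step 3: Build a representation. Group n = k² · m with k = 2 and m = 97 · 101 = 9797 (a product of primes ≡ 1 (mod 4)); a representation of m scales to one of n via (k·x)² + (k·y)² = k²(x² + y²). Each prime p ≡ 1 (mod 4) is itself a sum of two squares; find a² by testing p − a² for a perfect square:
  97: 97 − 1² = 96, 97 − 2² = 93, 97 − 3² = 88, 97 − 4² = 81 = 9² ⇒ 97 = 4² + 9².
  101: 101 − 1² = 100 = 10² ⇒ 101 = 1² + 10².
  Combine using the Brahmagupta–Fibonacci identity (a² + b²)(c² + d²) = (ac − bd)² + (ad + bc)² = (ac + bd)² + (ad − bc)²:
  97 · 101 = 9797: from (4² + 9²)(1² + 10²), take (4·1 − 9·10, 4·10 + 9·1) = (4 − 90, 40 + 9) = (-86, 49); dropping signs (only squares matter) gives (86, 49); check 86² + 49² = 7396 + 2401 = 9797 ✓.
  Scale by k = 2: (2·86, 2·49) = (172, 98).
Step 4: Order so x ≤ y and verify: 98² + 172² = 9604 + 29584 = 39188 = n. ✓

n = 39188 = 98² + 172² (one valid representation with x ≤ y).


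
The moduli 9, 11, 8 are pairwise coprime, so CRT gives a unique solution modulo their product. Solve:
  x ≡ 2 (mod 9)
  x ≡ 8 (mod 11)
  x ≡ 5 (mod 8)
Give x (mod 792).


Moduli 9, 11, 8 are pairwise coprime; by CRT there is a unique solution modulo M = 9 · 11 · 8 = 792.
Solve pairwise, accumulating the modulus:
  Start with x ≡ 2 (mod 9).
  Combine with x ≡ 8 (mod 11): since gcd(9, 11) = 1, we get a unique residue mod 99.
    Write x = 2 + 9·t and substitute into x ≡ 8 (mod 11): 9·t ≡ 8 − 2 = 6 (mod 11).
    The inverse of 9 mod 11 is 5 (since 9·5 = 45 = 4·11 + 1), so t ≡ 5·6 = 30 ≡ 8 (mod 11).
    Then x = 2 + 9·8 = 74, valid modulo lcm(9, 11) = 99: x ≡ 74 (mod 99).
  Combine with x ≡ 5 (mod 8): since gcd(99, 8) = 1, we get a unique residue mod 792.
    Write x = 74 + 99·t and substitute into x ≡ 5 (mod 8): 99·t ≡ 5 − 74 = -69 (mod 8).
    Reduce coefficients mod 8: 3·t ≡ 3 (mod 8).
    The inverse of 3 mod 8 is 3 (since 3·3 = 9 = 1·8 + 1), so t ≡ 3·3 = 9 ≡ 1 (mod 8).
    Then x = 74 + 99·1 = 173, valid modulo lcm(99, 8) = 792: x ≡ 173 (mod 792).
Verify: 173 mod 9 = 2 ✓, 173 mod 11 = 8 ✓, 173 mod 8 = 5 ✓.

x ≡ 173 (mod 792).


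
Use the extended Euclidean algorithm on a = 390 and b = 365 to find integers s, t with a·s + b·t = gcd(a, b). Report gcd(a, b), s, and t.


Euclidean algorithm on (390, 365) — divide until remainder is 0:
  390 = 1 · 365 + 25
  365 = 14 · 25 + 15
  25 = 1 · 15 + 10
  15 = 1 · 10 + 5
  10 = 2 · 5 + 0
gcd(390, 365) = 5.
Track Bezout coefficients alongside the remainders: start with r₀ = 390 = a·1 + b·0 (s = 1, t = 0) and r₁ = 365 = a·0 + b·1 (s = 0, t = 1); each new remainder r_{k+1} = r_{k-1} − q_k·r_k inherits s_{k+1} = s_{k-1} − q_k·s_k, t_{k+1} = t_{k-1} − q_k·t_k, so r_k = a·s_k + b·t_k at every step:
  q = 1: r = 25, s = 1 − 1·0 = 1, t = 0 − 1·1 = -1  (check: 390·1 + 365·(-1) = 25)
  q = 14: r = 15, s = 0 − 14·1 = -14, t = 1 − 14·(-1) = 15  (check: 390·(-14) + 365·15 = 15)
  q = 1: r = 10, s = 1 − 1·(-14) = 15, t = -1 − 1·15 = -16  (check: 390·15 + 365·(-16) = 10)
  q = 1: r = 5, s = -14 − 1·15 = -29, t = 15 − 1·(-16) = 31  (check: 390·(-29) + 365·31 = 5)
The row with r = 5 (the gcd) gives the Bezout coefficients s = -29, t = 31.
Result: 390 · (-29) + 365 · (31) = 5.

gcd(390, 365) = 5; s = -29, t = 31 (check: 390·(-29) + 365·31 = 5).


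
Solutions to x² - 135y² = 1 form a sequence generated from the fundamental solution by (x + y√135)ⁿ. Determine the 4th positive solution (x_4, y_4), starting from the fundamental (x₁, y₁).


Step 1: Find the fundamental solution (x₁, y₁) of x² - 135y² = 1.
  Expand √135 as a continued fraction. a₀ = ⌊√135⌋ = 11; iterate m_{k+1} = d_k·a_k − m_k, d_{k+1} = (135 − m_{k+1}²)/d_k, a_{k+1} = ⌊(a₀ + m_{k+1})/d_{k+1}⌋ (starting m₀ = 0, d₀ = 1), with convergents p_k = a_k·p_{k-1} + p_{k-2}, q_k = a_k·q_{k-1} + q_{k-2} (p₋₁ = 1, q₋₁ = 0):
  k = 0: a₀ = 11; p₀/q₀ = 11/1; p₀² − 135·q₀² = 121 − 135 = -14.
  k = 1: m = 11, d = 14, a = ⌊(11 + 11)/14⌋ = 1; p/q = (1·11 + 1)/(1·1 + 0) = 12/1; p² − 135·q² = 144 − 135 = 9.
  k = 2: m = 3, d = 9, a = ⌊(11 + 3)/9⌋ = 1; p/q = (1·12 + 11)/(1·1 + 1) = 23/2; p² − 135·q² = 529 − 540 = -11.
  k = 3: m = 6, d = 11, a = ⌊(11 + 6)/11⌋ = 1; p/q = (1·23 + 12)/(1·2 + 1) = 35/3; p² − 135·q² = 1225 − 1215 = 10.
  k = 4: m = 5, d = 10, a = ⌊(11 + 5)/10⌋ = 1; p/q = (1·35 + 23)/(1·3 + 2) = 58/5; p² − 135·q² = 3364 − 3375 = -11.
  k = 5: m = 5, d = 11, a = ⌊(11 + 5)/11⌋ = 1; p/q = (1·58 + 35)/(1·5 + 3) = 93/8; p² − 135·q² = 8649 − 8640 = 9.
  k = 6: m = 6, d = 9, a = ⌊(11 + 6)/9⌋ = 1; p/q = (1·93 + 58)/(1·8 + 5) = 151/13; p² − 135·q² = 22801 − 22815 = -14.
  k = 7: m = 3, d = 14, a = ⌊(11 + 3)/14⌋ = 1; p/q = (1·151 + 93)/(1·13 + 8) = 244/21; p² − 135·q² = 59536 − 59535 = 1.
  The first convergent with p² − 135·q² = 1 gives the fundamental solution (x₁, y₁) = (244, 21).
Step 2: Apply the recurrence (x_{n+1}, y_{n+1}) = (x₁x_n + 135y₁y_n, x₁y_n + y₁x_n) repeatedly.
  From (x_1, y_1) = (244, 21): x_2 = 244·244 + 135·21·21 = 119071; y_2 = 244·21 + 21·244 = 10248.
  From (x_2, y_2) = (119071, 10248): x_3 = 244·119071 + 135·21·10248 = 58106404; y_3 = 244·10248 + 21·119071 = 5001003.
  From (x_3, y_3) = (58106404, 5001003): x_4 = 244·58106404 + 135·21·5001003 = 28355806081; y_4 = 244·5001003 + 21·58106404 = 2440479216.
Step 3: Verify x_4² - 135·y_4² = 804051738503276578561 - 804051738503276578560 = 1 (should be 1). ✓

(x_1, y_1) = (244, 21); (x_4, y_4) = (28355806081, 2440479216).


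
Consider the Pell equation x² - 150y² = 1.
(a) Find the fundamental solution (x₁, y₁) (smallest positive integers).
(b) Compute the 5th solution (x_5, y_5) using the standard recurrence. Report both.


Step 1: Find the fundamental solution (x₁, y₁) of x² - 150y² = 1.
  Expand √150 as a continued fraction. a₀ = ⌊√150⌋ = 12; iterate m_{k+1} = d_k·a_k − m_k, d_{k+1} = (150 − m_{k+1}²)/d_k, a_{k+1} = ⌊(a₀ + m_{k+1})/d_{k+1}⌋ (starting m₀ = 0, d₀ = 1), with convergents p_k = a_k·p_{k-1} + p_{k-2}, q_k = a_k·q_{k-1} + q_{k-2} (p₋₁ = 1, q₋₁ = 0):
  k = 0: a₀ = 12; p₀/q₀ = 12/1; p₀² − 150·q₀² = 144 − 150 = -6.
  k = 1: m = 12, d = 6, a = ⌊(12 + 12)/6⌋ = 4; p/q = (4·12 + 1)/(4·1 + 0) = 49/4; p² − 150·q² = 2401 − 2400 = 1.
  The first convergent with p² − 150·q² = 1 gives the fundamental solution (x₁, y₁) = (49, 4).
Step 2: Apply the recurrence (x_{n+1}, y_{n+1}) = (x₁x_n + 150y₁y_n, x₁y_n + y₁x_n) repeatedly.
  From (x_1, y_1) = (49, 4): x_2 = 49·49 + 150·4·4 = 4801; y_2 = 49·4 + 4·49 = 392.
  From (x_2, y_2) = (4801, 392): x_3 = 49·4801 + 150·4·392 = 470449; y_3 = 49·392 + 4·4801 = 38412.
  From (x_3, y_3) = (470449, 38412): x_4 = 49·470449 + 150·4·38412 = 46099201; y_4 = 49·38412 + 4·470449 = 3763984.
  From (x_4, y_4) = (46099201, 3763984): x_5 = 49·46099201 + 150·4·3763984 = 4517251249; y_5 = 49·3763984 + 4·46099201 = 368832020.
Step 3: Verify x_5² - 150·y_5² = 20405558846592060001 - 20405558846592060000 = 1 (should be 1). ✓

(x_1, y_1) = (49, 4); (x_5, y_5) = (4517251249, 368832020).


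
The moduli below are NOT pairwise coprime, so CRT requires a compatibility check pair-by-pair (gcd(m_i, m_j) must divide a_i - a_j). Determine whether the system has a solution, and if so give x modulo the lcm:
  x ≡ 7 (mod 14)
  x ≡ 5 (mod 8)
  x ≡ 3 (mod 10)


Moduli 14, 8, 10 are not pairwise coprime, so CRT works modulo lcm(m_i) when all pairwise compatibility conditions hold.
Pairwise compatibility: gcd(m_i, m_j) must divide a_i - a_j for every pair.
Merge one congruence at a time:
  Start: x ≡ 7 (mod 14).
  Combine with x ≡ 5 (mod 8): gcd(14, 8) = 2; 5 - 7 = -2, which IS divisible by 2, so compatible.
    Write x = 7 + 14·t and substitute into x ≡ 5 (mod 8): 14·t ≡ 5 − 7 = -2 (mod 8).
    Divide the congruence (and modulus) by g = 2: 7·t ≡ -1 (mod 4).
    Reduce coefficients mod 4: 3·t ≡ 3 (mod 4).
    The inverse of 3 mod 4 is 3 (since 3·3 = 9 = 2·4 + 1), so t ≡ 3·3 = 9 ≡ 1 (mod 4).
    Then x = 7 + 14·1 = 21, valid modulo lcm(14, 8) = 56: x ≡ 21 (mod 56).
  Combine with x ≡ 3 (mod 10): gcd(56, 10) = 2; 3 - 21 = -18, which IS divisible by 2, so compatible.
    Write x = 21 + 56·t and substitute into x ≡ 3 (mod 10): 56·t ≡ 3 − 21 = -18 (mod 10).
    Divide the congruence (and modulus) by g = 2: 28·t ≡ -9 (mod 5).
    Reduce coefficients mod 5: 3·t ≡ 1 (mod 5).
    The inverse of 3 mod 5 is 2 (since 3·2 = 6 = 1·5 + 1), so t ≡ 2·1 = 2 ≡ 2 (mod 5).
    Then x = 21 + 56·2 = 133, valid modulo lcm(56, 10) = 280: x ≡ 133 (mod 280).
Verify: 133 mod 14 = 7, 133 mod 8 = 5, 133 mod 10 = 3.

x ≡ 133 (mod 280).


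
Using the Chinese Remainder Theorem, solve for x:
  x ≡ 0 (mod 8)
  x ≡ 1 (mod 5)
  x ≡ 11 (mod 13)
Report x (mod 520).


Moduli 8, 5, 13 are pairwise coprime; by CRT there is a unique solution modulo M = 8 · 5 · 13 = 520.
Solve pairwise, accumulating the modulus:
  Start with x ≡ 0 (mod 8).
  Combine with x ≡ 1 (mod 5): since gcd(8, 5) = 1, we get a unique residue mod 40.
    Write x = 0 + 8·t and substitute into x ≡ 1 (mod 5): 8·t ≡ 1 − 0 = 1 (mod 5).
    Reduce coefficients mod 5: 3·t ≡ 1 (mod 5).
    The inverse of 3 mod 5 is 2 (since 3·2 = 6 = 1·5 + 1), so t ≡ 2·1 = 2 ≡ 2 (mod 5).
    Then x = 0 + 8·2 = 16, valid modulo lcm(8, 5) = 40: x ≡ 16 (mod 40).
  Combine with x ≡ 11 (mod 13): since gcd(40, 13) = 1, we get a unique residue mod 520.
    Write x = 16 + 40·t and substitute into x ≡ 11 (mod 13): 40·t ≡ 11 − 16 = -5 (mod 13).
    Reduce coefficients mod 13: 1·t ≡ 8 (mod 13).
    So t ≡ 8 (mod 13).
    Then x = 16 + 40·8 = 336, valid modulo lcm(40, 13) = 520: x ≡ 336 (mod 520).
Verify: 336 mod 8 = 0 ✓, 336 mod 5 = 1 ✓, 336 mod 13 = 11 ✓.

x ≡ 336 (mod 520).


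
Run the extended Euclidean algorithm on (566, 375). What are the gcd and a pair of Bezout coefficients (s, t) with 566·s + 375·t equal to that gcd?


Euclidean algorithm on (566, 375) — divide until remainder is 0:
  566 = 1 · 375 + 191
  375 = 1 · 191 + 184
  191 = 1 · 184 + 7
  184 = 26 · 7 + 2
  7 = 3 · 2 + 1
  2 = 2 · 1 + 0
gcd(566, 375) = 1.
Track Bezout coefficients alongside the remainders: start with r₀ = 566 = a·1 + b·0 (s = 1, t = 0) and r₁ = 375 = a·0 + b·1 (s = 0, t = 1); each new remainder r_{k+1} = r_{k-1} − q_k·r_k inherits s_{k+1} = s_{k-1} − q_k·s_k, t_{k+1} = t_{k-1} − q_k·t_k, so r_k = a·s_k + b·t_k at every step:
  q = 1: r = 191, s = 1 − 1·0 = 1, t = 0 − 1·1 = -1  (check: 566·1 + 375·(-1) = 191)
  q = 1: r = 184, s = 0 − 1·1 = -1, t = 1 − 1·(-1) = 2  (check: 566·(-1) + 375·2 = 184)
  q = 1: r = 7, s = 1 − 1·(-1) = 2, t = -1 − 1·2 = -3  (check: 566·2 + 375·(-3) = 7)
  q = 26: r = 2, s = -1 − 26·2 = -53, t = 2 − 26·(-3) = 80  (check: 566·(-53) + 375·80 = 2)
  q = 3: r = 1, s = 2 − 3·(-53) = 161, t = -3 − 3·80 = -243  (check: 566·161 + 375·(-243) = 1)
The row with r = 1 (the gcd) gives the Bezout coefficients s = 161, t = -243.
Result: 566 · (161) + 375 · (-243) = 1.

gcd(566, 375) = 1; s = 161, t = -243 (check: 566·161 + 375·(-243) = 1).


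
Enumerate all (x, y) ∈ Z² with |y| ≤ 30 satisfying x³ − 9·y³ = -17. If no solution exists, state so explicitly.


The equation is x³ - 9y³ = -17. For fixed y, x³ = 9·y³ − 17, so a solution requires the RHS to be a perfect cube.
Strategy: iterate y from -30 to 30, compute RHS = 9·y³ − 17, and check whether it is a (positive or negative) perfect cube.
Check small values of y:
  y = 0: RHS = -17 is not a perfect cube.
  y = 1: RHS = -8 = (-2)³ ⇒ x = -2 works.
  y = -1: RHS = -26 is not a perfect cube.
  y = 2: RHS = 55 is not a perfect cube.
  y = -2: RHS = -89 is not a perfect cube.
  y = 3: RHS = 226 is not a perfect cube.
  y = -3: RHS = -260 is not a perfect cube.
Continuing, at y = 25: RHS = 140608 = (52)³ ⇒ x = 52 works.
Searching the remaining y in |y| ≤ 30 finds no further solutions.
Collected solutions: (-2, 1), (52, 25).

Solutions (with |y| ≤ 30): (-2, 1), (52, 25).


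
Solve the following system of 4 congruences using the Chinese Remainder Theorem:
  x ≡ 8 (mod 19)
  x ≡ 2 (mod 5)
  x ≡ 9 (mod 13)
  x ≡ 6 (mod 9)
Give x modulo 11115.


Product of moduli M = 19 · 5 · 13 · 9 = 11115.
Merge one congruence at a time:
  Start: x ≡ 8 (mod 19).
  Combine with x ≡ 2 (mod 5); new modulus lcm = 95.
    Write x = 8 + 19·t and substitute into x ≡ 2 (mod 5): 19·t ≡ 2 − 8 = -6 (mod 5).
    Reduce coefficients mod 5: 4·t ≡ 4 (mod 5).
    The inverse of 4 mod 5 is 4 (since 4·4 = 16 = 3·5 + 1), so t ≡ 4·4 = 16 ≡ 1 (mod 5).
    Then x = 8 + 19·1 = 27, valid modulo lcm(19, 5) = 95: x ≡ 27 (mod 95).
  Combine with x ≡ 9 (mod 13); new modulus lcm = 1235.
    Write x = 27 + 95·t and substitute into x ≡ 9 (mod 13): 95·t ≡ 9 − 27 = -18 (mod 13).
    Reduce coefficients mod 13: 4·t ≡ 8 (mod 13).
    The inverse of 4 mod 13 is 10 (since 4·10 = 40 = 3·13 + 1), so t ≡ 10·8 = 80 ≡ 2 (mod 13).
    Then x = 27 + 95·2 = 217, valid modulo lcm(95, 13) = 1235: x ≡ 217 (mod 1235).
  Combine with x ≡ 6 (mod 9); new modulus lcm = 11115.
    Write x = 217 + 1235·t and substitute into x ≡ 6 (mod 9): 1235·t ≡ 6 − 217 = -211 (mod 9).
    Reduce coefficients mod 9: 2·t ≡ 5 (mod 9).
    The inverse of 2 mod 9 is 5 (since 2·5 = 10 = 1·9 + 1), so t ≡ 5·5 = 25 ≡ 7 (mod 9).
    Then x = 217 + 1235·7 = 8862, valid modulo lcm(1235, 9) = 11115: x ≡ 8862 (mod 11115).
Verify against each original: 8862 mod 19 = 8, 8862 mod 5 = 2, 8862 mod 13 = 9, 8862 mod 9 = 6.

x ≡ 8862 (mod 11115).
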